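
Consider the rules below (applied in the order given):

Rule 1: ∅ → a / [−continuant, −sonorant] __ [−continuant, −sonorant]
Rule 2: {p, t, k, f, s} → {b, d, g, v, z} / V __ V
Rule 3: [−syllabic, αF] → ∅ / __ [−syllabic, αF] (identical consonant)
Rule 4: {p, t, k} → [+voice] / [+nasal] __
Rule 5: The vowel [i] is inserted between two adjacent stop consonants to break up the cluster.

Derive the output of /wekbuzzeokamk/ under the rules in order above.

Rule 1 (stop-cluster a-epenthesis): /k/ and /b/ form a stop–stop cluster, so [a] is inserted between them. /wekbuzzeokamk/ → wekabuzzeokamk.
Rule 2 (intervocalic voicing): /k/ is a voiceless obstruent between vowels /e/ and /a/, so it voices to [g]. /k/ is a voiceless obstruent between vowels /o/ and /a/, so it voices to [g]. /wekabuzzeokamk/ → wegabuzzeogamk.
Rule 3 (degemination): /zz/ is a geminate; the first /z/ deletes. /wegabuzzeogamk/ → wegabuzeogamk.
Rule 4 (post-nasal voicing): /k/ is a voiceless stop immediately after the nasal /m/, so it voices to [g]. /wegabuzeogamk/ → wegabuzeogamg.
Rule 5 (stop-cluster i-epenthesis): no segment meets the environment; /wegabuzeogamg/ is unchanged.

wegabuzeogamg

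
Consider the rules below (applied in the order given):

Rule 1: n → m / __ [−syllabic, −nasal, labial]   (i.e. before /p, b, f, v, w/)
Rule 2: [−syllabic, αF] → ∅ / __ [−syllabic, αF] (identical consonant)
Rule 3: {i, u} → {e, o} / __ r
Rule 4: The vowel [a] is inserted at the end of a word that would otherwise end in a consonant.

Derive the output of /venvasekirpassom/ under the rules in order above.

Rule 1 (nasal place assimilation): /n/ precedes the labial consonant /v/, so it assimilates in place to [m]. /venvasekirpassom/ → vemvasekirpassom.
Rule 2 (degemination): /ss/ is a geminate; the first /s/ deletes. /vemvasekirpassom/ → vemvasekirpasom.
Rule 3 (pre-rhotic lowering): /i/ is a high vowel immediately before /r/, so it lowers to [e]. /vemvasekirpasom/ → vemvasekerpasom.
Rule 4 (final a-epenthesis): the form ends in the consonant /m/, so [a] is inserted word-finally. /vemvasekerpasom/ → vemvasekerpasoma.

vemvasekerpasoma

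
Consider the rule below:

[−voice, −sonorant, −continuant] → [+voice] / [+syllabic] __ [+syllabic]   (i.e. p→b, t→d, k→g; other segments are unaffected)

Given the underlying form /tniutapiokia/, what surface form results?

tniudabiogia

Scanning /tniutapiokia/: /t/ at position 1 is not in the conditioning environment; /t/ is a voiceless stop between vowels /u/ and /a/, so it voices to [d]; /p/ is a voiceless stop between vowels /a/ and /i/, so it voices to [b]; /k/ is a voiceless stop between vowels /o/ and /i/, so it voices to [g].
Result: [tniudabiogia].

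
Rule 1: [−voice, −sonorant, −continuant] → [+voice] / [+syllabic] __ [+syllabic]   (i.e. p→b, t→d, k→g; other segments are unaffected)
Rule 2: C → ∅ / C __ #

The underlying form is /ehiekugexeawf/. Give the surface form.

ehiegugexeaw

Rule 1 (intervocalic voicing): /k/ is a voiceless stop between vowels /e/ and /u/, so it voices to [g]. /ehiekugexeawf/ → ehiegugexeawf.
Rule 2 (final cluster simplification): /f/ is the second consonant of a word-final cluster /wf/, so it deletes. /ehiegugexeawf/ → ehiegugexeaw.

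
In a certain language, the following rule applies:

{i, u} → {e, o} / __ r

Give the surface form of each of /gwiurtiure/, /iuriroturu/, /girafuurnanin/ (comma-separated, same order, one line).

gwiortiore, iorerotoru, gerafuornanin

/gwiurtiure/: /u/ is a high vowel immediately before /r/, so it lowers to [o]. /u/ is a high vowel immediately before /r/, so it lowers to [o]. → [gwiortiore].
/iuriroturu/: /u/ is a high vowel immediately before /r/, so it lowers to [o]. /i/ is a high vowel immediately before /r/, so it lowers to [e]. /u/ is a high vowel immediately before /r/, so it lowers to [o]. → [iorerotoru].
/girafuurnanin/: /i/ is a high vowel immediately before /r/, so it lowers to [e]. /u/ is a high vowel immediately before /r/, so it lowers to [o]. → [gerafuornanin].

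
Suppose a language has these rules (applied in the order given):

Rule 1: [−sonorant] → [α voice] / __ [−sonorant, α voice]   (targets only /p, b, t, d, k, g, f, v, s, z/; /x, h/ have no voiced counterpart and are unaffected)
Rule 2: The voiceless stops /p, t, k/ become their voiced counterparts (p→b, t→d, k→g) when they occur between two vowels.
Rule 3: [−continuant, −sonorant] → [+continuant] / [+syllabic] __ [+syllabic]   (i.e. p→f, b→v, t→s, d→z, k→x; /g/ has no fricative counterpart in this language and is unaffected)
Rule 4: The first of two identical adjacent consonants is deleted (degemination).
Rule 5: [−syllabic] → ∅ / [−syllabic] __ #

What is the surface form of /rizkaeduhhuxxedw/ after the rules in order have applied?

riskaezuhuxed

Rule 1 (regressive voicing assimilation): /z/ precedes the voiceless obstruent /k/, so it devoices to [s] by assimilation. /rizkaeduhhuxxedw/ → riskaeduhhuxxedw.
Rule 2 (intervocalic voicing): no segment meets the environment; /riskaeduhhuxxedw/ is unchanged.
Rule 3 (intervocalic spirantization): /d/ is a stop between vowels /e/ and /u/, so it spirantizes to the fricative [z]. /riskaeduhhuxxedw/ → riskaezuhhuxxedw.
Rule 4 (degemination): /hh/ is a geminate; the first /h/ deletes. /xx/ is a geminate; the first /x/ deletes. /riskaezuhhuxxedw/ → riskaezuhuxedw.
Rule 5 (final cluster simplification): /w/ is the second consonant of a word-final cluster /dw/, so it deletes. /riskaezuhuxedw/ → riskaezuhuxed.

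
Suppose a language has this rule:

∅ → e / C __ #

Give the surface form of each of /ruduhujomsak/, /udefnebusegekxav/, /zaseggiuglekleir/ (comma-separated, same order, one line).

/ruduhujomsak/: the form ends in the consonant /k/, so [e] is inserted word-finally. → [ruduhujomsake].
/udefnebusegekxav/: the form ends in the consonant /v/, so [e] is inserted word-finally. → [udefnebusegekxave].
/zaseggiuglekleir/: the form ends in the consonant /r/, so [e] is inserted word-finally. → [zaseggiuglekleire].

ruduhujomsake, udefnebusegekxave, zaseggiuglekleire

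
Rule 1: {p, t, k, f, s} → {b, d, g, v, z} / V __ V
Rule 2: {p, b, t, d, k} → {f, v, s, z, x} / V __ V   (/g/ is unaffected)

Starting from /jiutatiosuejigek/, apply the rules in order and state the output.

Rule 1 (intervocalic voicing): /t/ is a voiceless obstruent between vowels /u/ and /a/, so it voices to [d]. /t/ is a voiceless obstruent between vowels /a/ and /i/, so it voices to [d]. /s/ is a voiceless obstruent between vowels /o/ and /u/, so it voices to [z]. /jiutatiosuejigek/ → jiudadiozuejigek.
Rule 2 (intervocalic spirantization): /d/ is a stop between vowels /u/ and /a/, so it spirantizes to the fricative [z]. /d/ is a stop between vowels /a/ and /i/, so it spirantizes to the fricative [z]. /jiudadiozuejigek/ → jiuzaziozuejigek.

jiuzaziozuejigek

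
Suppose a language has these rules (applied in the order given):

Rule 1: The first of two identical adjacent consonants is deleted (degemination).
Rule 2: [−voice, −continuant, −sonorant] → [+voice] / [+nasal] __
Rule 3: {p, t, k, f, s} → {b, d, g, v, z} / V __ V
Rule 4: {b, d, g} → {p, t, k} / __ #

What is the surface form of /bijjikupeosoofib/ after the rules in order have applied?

bijigubeozoovip

Rule 1 (degemination): /jj/ is a geminate; the first /j/ deletes. /bijjikupeosoofib/ → bijikupeosoofib.
Rule 2 (post-nasal voicing): no segment meets the environment; /bijikupeosoofib/ is unchanged.
Rule 3 (intervocalic voicing): /k/ is a voiceless obstruent between vowels /i/ and /u/, so it voices to [g]. /p/ is a voiceless obstruent between vowels /u/ and /e/, so it voices to [b]. /s/ is a voiceless obstruent between vowels /o/ and /o/, so it voices to [z]. /f/ is a voiceless obstruent between vowels /o/ and /i/, so it voices to [v]. /bijikupeosoofib/ → bijigubeozoovib.
Rule 4 (final devoicing): /b/ is a voiced stop in word-final position, so it devoices to [p]. /bijigubeozoovib/ → bijigubeozoovip.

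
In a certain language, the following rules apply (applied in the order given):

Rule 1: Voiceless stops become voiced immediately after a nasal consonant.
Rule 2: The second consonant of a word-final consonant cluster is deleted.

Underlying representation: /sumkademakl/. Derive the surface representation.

sumgademak

Rule 1 (post-nasal voicing): /k/ is a voiceless stop immediately after the nasal /m/, so it voices to [g]. /sumkademakl/ → sumgademakl.
Rule 2 (final cluster simplification): /l/ is the second consonant of a word-final cluster /kl/, so it deletes. /sumgademakl/ → sumgademak.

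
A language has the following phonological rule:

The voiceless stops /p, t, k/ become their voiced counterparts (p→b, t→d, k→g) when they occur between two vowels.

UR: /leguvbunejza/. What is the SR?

No segment of /leguvbunejza/ meets the structural description of the rule, so the form surfaces unchanged.

leguvbunejza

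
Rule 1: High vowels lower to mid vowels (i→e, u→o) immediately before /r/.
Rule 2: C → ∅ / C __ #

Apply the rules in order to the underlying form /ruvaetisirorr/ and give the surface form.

Rule 1 (pre-rhotic lowering): /i/ is a high vowel immediately before /r/, so it lowers to [e]. /ruvaetisirorr/ → ruvaetiserorr.
Rule 2 (final cluster simplification): /r/ is the second consonant of a word-final cluster /rr/, so it deletes. /ruvaetiserorr/ → ruvaetiseror.

ruvaetiseror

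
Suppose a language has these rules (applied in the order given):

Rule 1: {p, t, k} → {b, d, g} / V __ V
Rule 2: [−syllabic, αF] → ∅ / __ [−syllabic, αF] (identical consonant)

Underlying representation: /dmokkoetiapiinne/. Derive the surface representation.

Rule 1 (intervocalic voicing): /t/ is a voiceless stop between vowels /e/ and /i/, so it voices to [d]. /p/ is a voiceless stop between vowels /a/ and /i/, so it voices to [b]. /dmokkoetiapiinne/ → dmokkoediabiinne.
Rule 2 (degemination): /kk/ is a geminate; the first /k/ deletes. /nn/ is a geminate; the first /n/ deletes. /dmokkoediabiinne/ → dmokoediabiine.

dmokoediabiine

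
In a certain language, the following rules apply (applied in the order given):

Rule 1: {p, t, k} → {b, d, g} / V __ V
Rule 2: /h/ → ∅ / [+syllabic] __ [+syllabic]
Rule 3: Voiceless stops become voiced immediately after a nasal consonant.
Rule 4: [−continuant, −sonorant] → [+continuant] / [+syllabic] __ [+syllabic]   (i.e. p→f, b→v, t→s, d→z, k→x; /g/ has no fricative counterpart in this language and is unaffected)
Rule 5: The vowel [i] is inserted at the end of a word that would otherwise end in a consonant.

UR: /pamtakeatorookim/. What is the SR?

Rule 1 (intervocalic voicing): /k/ is a voiceless stop between vowels /a/ and /e/, so it voices to [g]. /t/ is a voiceless stop between vowels /a/ and /o/, so it voices to [d]. /k/ is a voiceless stop between vowels /o/ and /i/, so it voices to [g]. /pamtakeatorookim/ → pamtageadoroogim.
Rule 2 (intervocalic h-deletion): no segment meets the environment; /pamtageadoroogim/ is unchanged.
Rule 3 (post-nasal voicing): /t/ is a voiceless stop immediately after the nasal /m/, so it voices to [d]. /pamtageadoroogim/ → pamdageadoroogim.
Rule 4 (intervocalic spirantization): /d/ is a stop between vowels /a/ and /o/, so it spirantizes to the fricative [z]. /pamdageadoroogim/ → pamdageazoroogim.
Rule 5 (final i-epenthesis): the form ends in the consonant /m/, so [i] is inserted word-finally. /pamdageazoroogim/ → pamdageazoroogimi.

pamdageazoroogimi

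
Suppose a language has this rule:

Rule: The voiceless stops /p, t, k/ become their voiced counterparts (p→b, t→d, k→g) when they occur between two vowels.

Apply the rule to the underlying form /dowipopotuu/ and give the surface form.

dowiboboduu

/p/ is a voiceless stop between vowels /i/ and /o/, so it voices to [b].
/p/ is a voiceless stop between vowels /o/ and /o/, so it voices to [b].
/t/ is a voiceless stop between vowels /o/ and /u/, so it voices to [d].
Surface form: [dowiboboduu].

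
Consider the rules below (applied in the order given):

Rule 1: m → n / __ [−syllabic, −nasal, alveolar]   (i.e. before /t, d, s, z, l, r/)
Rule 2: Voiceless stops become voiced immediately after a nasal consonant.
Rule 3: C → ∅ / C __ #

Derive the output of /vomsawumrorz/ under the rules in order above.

Rule 1 (nasal place assimilation): /m/ precedes the alveolar consonant /s/, so it assimilates in place to [n]. /m/ precedes the alveolar consonant /r/, so it assimilates in place to [n]. /vomsawumrorz/ → vonsawunrorz.
Rule 2 (post-nasal voicing): no segment meets the environment; /vonsawunrorz/ is unchanged.
Rule 3 (final cluster simplification): /z/ is the second consonant of a word-final cluster /rz/, so it deletes. /vonsawunrorz/ → vonsawunror.

vonsawunror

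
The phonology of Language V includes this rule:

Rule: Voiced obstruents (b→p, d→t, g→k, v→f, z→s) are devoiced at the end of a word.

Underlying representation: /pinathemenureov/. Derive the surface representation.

/v/ is a voiced obstruent in word-final position, so it devoices to [f].
Surface form: [pinathemenureof].

pinathemenureof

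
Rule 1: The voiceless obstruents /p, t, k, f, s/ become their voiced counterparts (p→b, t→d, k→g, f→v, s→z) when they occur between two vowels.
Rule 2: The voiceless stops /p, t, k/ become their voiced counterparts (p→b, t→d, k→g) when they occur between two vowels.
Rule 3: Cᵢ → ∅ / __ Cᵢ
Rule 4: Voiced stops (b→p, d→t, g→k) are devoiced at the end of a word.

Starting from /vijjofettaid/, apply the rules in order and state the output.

vijovetait

Rule 1 (intervocalic voicing): /f/ is a voiceless obstruent between vowels /o/ and /e/, so it voices to [v]. /vijjofettaid/ → vijjovettaid.
Rule 2 (intervocalic voicing): no segment meets the environment; /vijjovettaid/ is unchanged.
Rule 3 (degemination): /jj/ is a geminate; the first /j/ deletes. /tt/ is a geminate; the first /t/ deletes. /vijjovettaid/ → vijovetaid.
Rule 4 (final devoicing): /d/ is a voiced stop in word-final position, so it devoices to [t]. /vijovetaid/ → vijovetait.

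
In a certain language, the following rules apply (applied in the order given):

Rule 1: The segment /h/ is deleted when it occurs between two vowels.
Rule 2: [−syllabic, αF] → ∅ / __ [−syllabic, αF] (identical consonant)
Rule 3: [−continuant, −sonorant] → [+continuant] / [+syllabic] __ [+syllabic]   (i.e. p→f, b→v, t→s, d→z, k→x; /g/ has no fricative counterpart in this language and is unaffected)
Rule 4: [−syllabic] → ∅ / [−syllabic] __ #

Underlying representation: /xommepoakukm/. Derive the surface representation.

Rule 1 (intervocalic h-deletion): no segment meets the environment; /xommepoakukm/ is unchanged.
Rule 2 (degemination): /mm/ is a geminate; the first /m/ deletes. /xommepoakukm/ → xomepoakukm.
Rule 3 (intervocalic spirantization): /p/ is a stop between vowels /e/ and /o/, so it spirantizes to the fricative [f]. /k/ is a stop between vowels /a/ and /u/, so it spirantizes to the fricative [x]. /xomepoakukm/ → xomefoaxukm.
Rule 4 (final cluster simplification): /m/ is the second consonant of a word-final cluster /km/, so it deletes. /xomefoaxukm/ → xomefoaxuk.

xomefoaxuk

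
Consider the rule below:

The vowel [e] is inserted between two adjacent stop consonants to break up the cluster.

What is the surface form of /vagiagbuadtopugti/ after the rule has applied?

vagiagebuadetopugeti

/g/ and /b/ form a stop–stop cluster, so [e] is inserted between them.
/d/ and /t/ form a stop–stop cluster, so [e] is inserted between them.
/g/ and /t/ form a stop–stop cluster, so [e] is inserted between them.
Surface form: [vagiagebuadetopugeti].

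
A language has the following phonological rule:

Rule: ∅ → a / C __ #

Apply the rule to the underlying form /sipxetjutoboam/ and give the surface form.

the form ends in the consonant /m/, so [a] is inserted word-finally.
Surface form: [sipxetjutoboama].

sipxetjutoboama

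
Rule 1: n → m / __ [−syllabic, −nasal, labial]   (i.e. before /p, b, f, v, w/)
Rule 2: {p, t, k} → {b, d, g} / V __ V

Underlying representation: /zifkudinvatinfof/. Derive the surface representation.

zifkudimvadimfof

Rule 1 (nasal place assimilation): /n/ precedes the labial consonant /v/, so it assimilates in place to [m]. /n/ precedes the labial consonant /f/, so it assimilates in place to [m]. /zifkudinvatinfof/ → zifkudimvatimfof.
Rule 2 (intervocalic voicing): /t/ is a voiceless stop between vowels /a/ and /i/, so it voices to [d]. /zifkudimvatimfof/ → zifkudimvadimfof.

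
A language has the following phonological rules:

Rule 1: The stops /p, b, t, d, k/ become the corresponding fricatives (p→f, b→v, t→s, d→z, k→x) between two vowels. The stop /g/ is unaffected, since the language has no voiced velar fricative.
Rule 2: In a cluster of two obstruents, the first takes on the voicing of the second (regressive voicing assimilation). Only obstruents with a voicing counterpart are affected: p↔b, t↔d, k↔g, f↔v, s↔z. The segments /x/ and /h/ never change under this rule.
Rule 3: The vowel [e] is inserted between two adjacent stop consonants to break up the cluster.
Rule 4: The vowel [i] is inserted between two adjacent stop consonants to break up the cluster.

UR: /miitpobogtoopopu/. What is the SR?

miitepovoketoofofu

Rule 1 (intervocalic spirantization): /b/ is a stop between vowels /o/ and /o/, so it spirantizes to the fricative [v]. /p/ is a stop between vowels /o/ and /o/, so it spirantizes to the fricative [f]. /p/ is a stop between vowels /o/ and /u/, so it spirantizes to the fricative [f]. /miitpobogtoopopu/ → miitpovogtoofofu.
Rule 2 (regressive voicing assimilation): /g/ precedes the voiceless obstruent /t/, so it devoices to [k] by assimilation. /miitpovogtoofofu/ → miitpovoktoofofu.
Rule 3 (stop-cluster e-epenthesis): /t/ and /p/ form a stop–stop cluster, so [e] is inserted between them. /k/ and /t/ form a stop–stop cluster, so [e] is inserted between them. /miitpovoktoofofu/ → miitepovoketoofofu.
Rule 4 (stop-cluster i-epenthesis): no segment meets the environment; /miitepovoketoofofu/ is unchanged.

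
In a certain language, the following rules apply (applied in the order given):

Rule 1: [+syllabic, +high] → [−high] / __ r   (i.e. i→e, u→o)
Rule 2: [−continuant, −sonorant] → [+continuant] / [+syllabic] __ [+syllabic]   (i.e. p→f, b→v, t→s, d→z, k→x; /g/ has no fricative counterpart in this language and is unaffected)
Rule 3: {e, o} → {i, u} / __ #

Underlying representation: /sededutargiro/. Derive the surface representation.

sezezusargeru

Rule 1 (pre-rhotic lowering): /i/ is a high vowel immediately before /r/, so it lowers to [e]. /sededutargiro/ → sededutargero.
Rule 2 (intervocalic spirantization): /d/ is a stop between vowels /e/ and /e/, so it spirantizes to the fricative [z]. /d/ is a stop between vowels /e/ and /u/, so it spirantizes to the fricative [z]. /t/ is a stop between vowels /u/ and /a/, so it spirantizes to the fricative [s]. /sededutargero/ → sezezusargero.
Rule 3 (final vowel raising): /o/ is a mid vowel in word-final position, so it raises to [u]. /sezezusargero/ → sezezusargeru.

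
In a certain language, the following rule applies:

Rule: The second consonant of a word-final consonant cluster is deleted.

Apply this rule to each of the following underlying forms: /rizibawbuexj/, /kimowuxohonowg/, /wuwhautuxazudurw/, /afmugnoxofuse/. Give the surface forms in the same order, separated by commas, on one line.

rizibawbuex, kimowuxohonow, wuwhautuxazudur, afmugnoxofuse

/rizibawbuexj/: /j/ is the second consonant of a word-final cluster /xj/, so it deletes. → [rizibawbuex].
/kimowuxohonowg/: /g/ is the second consonant of a word-final cluster /wg/, so it deletes. → [kimowuxohonow].
/wuwhautuxazudurw/: /w/ is the second consonant of a word-final cluster /rw/, so it deletes. → [wuwhautuxazudur].
/afmugnoxofuse/: the rule's environment is not met; surfaces unchanged as [afmugnoxofuse].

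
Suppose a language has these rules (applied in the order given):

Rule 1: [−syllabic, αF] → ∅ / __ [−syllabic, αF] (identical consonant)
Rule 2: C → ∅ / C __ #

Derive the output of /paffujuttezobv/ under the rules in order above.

Rule 1 (degemination): /ff/ is a geminate; the first /f/ deletes. /tt/ is a geminate; the first /t/ deletes. /paffujuttezobv/ → pafujutezobv.
Rule 2 (final cluster simplification): /v/ is the second consonant of a word-final cluster /bv/, so it deletes. /pafujutezobv/ → pafujutezob.

pafujutezob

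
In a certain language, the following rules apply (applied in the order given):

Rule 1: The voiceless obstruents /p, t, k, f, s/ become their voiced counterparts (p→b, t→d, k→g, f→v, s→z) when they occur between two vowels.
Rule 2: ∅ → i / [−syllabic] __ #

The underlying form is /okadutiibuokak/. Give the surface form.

ogadudiibuogaki

Rule 1 (intervocalic voicing): /k/ is a voiceless obstruent between vowels /o/ and /a/, so it voices to [g]. /t/ is a voiceless obstruent between vowels /u/ and /i/, so it voices to [d]. /k/ is a voiceless obstruent between vowels /o/ and /a/, so it voices to [g]. /okadutiibuokak/ → ogadudiibuogak.
Rule 2 (final i-epenthesis): the form ends in the consonant /k/, so [i] is inserted word-finally. /ogadudiibuogak/ → ogadudiibuogaki.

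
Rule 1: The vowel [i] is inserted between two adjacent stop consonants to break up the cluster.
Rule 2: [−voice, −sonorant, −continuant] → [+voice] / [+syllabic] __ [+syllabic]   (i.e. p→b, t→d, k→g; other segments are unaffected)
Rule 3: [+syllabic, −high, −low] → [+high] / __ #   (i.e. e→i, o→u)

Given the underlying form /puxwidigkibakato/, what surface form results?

Rule 1 (stop-cluster i-epenthesis): /g/ and /k/ form a stop–stop cluster, so [i] is inserted between them. /puxwidigkibakato/ → puxwidigikibakato.
Rule 2 (intervocalic voicing): /k/ is a voiceless stop between vowels /i/ and /i/, so it voices to [g]. /k/ is a voiceless stop between vowels /a/ and /a/, so it voices to [g]. /t/ is a voiceless stop between vowels /a/ and /o/, so it voices to [d]. /puxwidigikibakato/ → puxwidigigibagado.
Rule 3 (final vowel raising): /o/ is a mid vowel in word-final position, so it raises to [u]. /puxwidigigibagado/ → puxwidigigibagadu.

puxwidigigibagadu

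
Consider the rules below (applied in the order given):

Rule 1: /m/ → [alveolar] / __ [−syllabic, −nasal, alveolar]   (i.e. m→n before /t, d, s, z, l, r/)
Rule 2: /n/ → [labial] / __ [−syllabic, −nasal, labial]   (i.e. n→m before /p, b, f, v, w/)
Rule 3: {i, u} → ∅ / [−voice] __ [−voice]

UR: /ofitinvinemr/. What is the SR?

Rule 1 (nasal place assimilation): /m/ precedes the alveolar consonant /r/, so it assimilates in place to [n]. /ofitinvinemr/ → ofitinvinenr.
Rule 2 (nasal place assimilation): /n/ precedes the labial consonant /v/, so it assimilates in place to [m]. /ofitinvinenr/ → ofitimvinenr.
Rule 3 (high vowel syncope): /i/ is a high vowel flanked by voiceless consonants /f/ and /t/, so it deletes. /ofitimvinenr/ → oftimvinenr.

oftimvinenr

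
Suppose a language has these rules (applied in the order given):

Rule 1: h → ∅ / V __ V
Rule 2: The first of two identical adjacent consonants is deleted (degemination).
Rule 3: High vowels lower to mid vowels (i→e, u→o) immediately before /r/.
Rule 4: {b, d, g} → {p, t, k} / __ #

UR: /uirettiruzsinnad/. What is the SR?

Rule 1 (intervocalic h-deletion): no segment meets the environment; /uirettiruzsinnad/ is unchanged.
Rule 2 (degemination): /tt/ is a geminate; the first /t/ deletes. /nn/ is a geminate; the first /n/ deletes. /uirettiruzsinnad/ → uiretiruzsinad.
Rule 3 (pre-rhotic lowering): /i/ is a high vowel immediately before /r/, so it lowers to [e]. /i/ is a high vowel immediately before /r/, so it lowers to [e]. /uiretiruzsinad/ → uereteruzsinad.
Rule 4 (final devoicing): /d/ is a voiced stop in word-final position, so it devoices to [t]. /uereteruzsinad/ → uereteruzsinat.

uereteruzsinat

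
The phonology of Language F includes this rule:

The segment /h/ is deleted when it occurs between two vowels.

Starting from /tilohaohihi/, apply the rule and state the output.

tiloaoii

/h/ occurs between vowels /o/ and /a/, so it deletes.
/h/ occurs between vowels /o/ and /i/, so it deletes.
/h/ occurs between vowels /i/ and /i/, so it deletes.
Surface form: [tiloaoii].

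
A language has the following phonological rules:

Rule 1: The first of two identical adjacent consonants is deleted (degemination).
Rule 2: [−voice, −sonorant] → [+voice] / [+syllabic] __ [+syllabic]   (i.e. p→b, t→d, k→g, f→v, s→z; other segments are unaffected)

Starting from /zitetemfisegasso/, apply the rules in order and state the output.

zidedemfizegazo

Rule 1 (degemination): /ss/ is a geminate; the first /s/ deletes. /zitetemfisegasso/ → zitetemfisegaso.
Rule 2 (intervocalic voicing): /t/ is a voiceless obstruent between vowels /i/ and /e/, so it voices to [d]. /t/ is a voiceless obstruent between vowels /e/ and /e/, so it voices to [d]. /s/ is a voiceless obstruent between vowels /i/ and /e/, so it voices to [z]. /s/ is a voiceless obstruent between vowels /a/ and /o/, so it voices to [z]. /zitetemfisegaso/ → zidedemfizegazo.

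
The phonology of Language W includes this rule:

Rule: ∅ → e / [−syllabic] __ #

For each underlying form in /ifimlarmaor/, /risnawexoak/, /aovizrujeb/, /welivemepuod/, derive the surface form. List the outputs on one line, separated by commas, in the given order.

/ifimlarmaor/: the form ends in the consonant /r/, so [e] is inserted word-finally. → [ifimlarmaore].
/risnawexoak/: the form ends in the consonant /k/, so [e] is inserted word-finally. → [risnawexoake].
/aovizrujeb/: the form ends in the consonant /b/, so [e] is inserted word-finally. → [aovizrujebe].
/welivemepuod/: the form ends in the consonant /d/, so [e] is inserted word-finally. → [welivemepuode].

ifimlarmaore, risnawexoake, aovizrujebe, welivemepuode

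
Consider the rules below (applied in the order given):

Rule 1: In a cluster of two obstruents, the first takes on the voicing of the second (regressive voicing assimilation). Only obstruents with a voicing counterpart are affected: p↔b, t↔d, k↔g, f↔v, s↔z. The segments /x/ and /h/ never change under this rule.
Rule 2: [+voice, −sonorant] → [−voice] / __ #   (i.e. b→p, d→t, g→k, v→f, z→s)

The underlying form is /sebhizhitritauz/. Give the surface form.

Rule 1 (regressive voicing assimilation): /b/ precedes the voiceless obstruent /h/, so it devoices to [p] by assimilation. /z/ precedes the voiceless obstruent /h/, so it devoices to [s] by assimilation. /sebhizhitritauz/ → sephishitritauz.
Rule 2 (final devoicing): /z/ is a voiced obstruent in word-final position, so it devoices to [s]. /sephishitritauz/ → sephishitritaus.

sephishitritaus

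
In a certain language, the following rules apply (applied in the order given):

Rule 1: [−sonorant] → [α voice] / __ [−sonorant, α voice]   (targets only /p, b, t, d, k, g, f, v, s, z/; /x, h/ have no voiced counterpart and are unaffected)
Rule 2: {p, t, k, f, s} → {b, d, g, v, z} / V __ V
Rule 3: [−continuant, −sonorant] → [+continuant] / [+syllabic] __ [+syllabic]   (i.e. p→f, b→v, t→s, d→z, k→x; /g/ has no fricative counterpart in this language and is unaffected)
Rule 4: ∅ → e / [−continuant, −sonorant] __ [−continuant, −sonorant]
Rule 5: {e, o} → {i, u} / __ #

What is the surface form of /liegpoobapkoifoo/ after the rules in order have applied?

liekepoovapekoivou

Rule 1 (regressive voicing assimilation): /g/ precedes the voiceless obstruent /p/, so it devoices to [k] by assimilation. /liegpoobapkoifoo/ → liekpoobapkoifoo.
Rule 2 (intervocalic voicing): /f/ is a voiceless obstruent between vowels /i/ and /o/, so it voices to [v]. /liekpoobapkoifoo/ → liekpoobapkoivoo.
Rule 3 (intervocalic spirantization): /b/ is a stop between vowels /o/ and /a/, so it spirantizes to the fricative [v]. /liekpoobapkoivoo/ → liekpoovapkoivoo.
Rule 4 (stop-cluster e-epenthesis): /k/ and /p/ form a stop–stop cluster, so [e] is inserted between them. /p/ and /k/ form a stop–stop cluster, so [e] is inserted between them. /liekpoovapkoivoo/ → liekepoovapekoivoo.
Rule 5 (final vowel raising): /o/ is a mid vowel in word-final position, so it raises to [u]. /liekepoovapekoivoo/ → liekepoovapekoivou.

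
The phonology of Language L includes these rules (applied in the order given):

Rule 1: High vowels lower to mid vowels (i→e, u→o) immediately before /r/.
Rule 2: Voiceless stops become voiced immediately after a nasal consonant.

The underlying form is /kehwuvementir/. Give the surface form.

Rule 1 (pre-rhotic lowering): /i/ is a high vowel immediately before /r/, so it lowers to [e]. /kehwuvementir/ → kehwuvementer.
Rule 2 (post-nasal voicing): /t/ is a voiceless stop immediately after the nasal /n/, so it voices to [d]. /kehwuvementer/ → kehwuvemender.

kehwuvemender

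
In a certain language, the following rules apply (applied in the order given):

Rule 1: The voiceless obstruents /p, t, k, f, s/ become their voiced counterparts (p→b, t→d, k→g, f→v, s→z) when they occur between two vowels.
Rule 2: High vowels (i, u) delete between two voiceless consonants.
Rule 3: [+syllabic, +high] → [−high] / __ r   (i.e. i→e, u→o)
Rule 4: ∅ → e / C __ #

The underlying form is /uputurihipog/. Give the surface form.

ubudorihiboge

Rule 1 (intervocalic voicing): /p/ is a voiceless obstruent between vowels /u/ and /u/, so it voices to [b]. /t/ is a voiceless obstruent between vowels /u/ and /u/, so it voices to [d]. /p/ is a voiceless obstruent between vowels /i/ and /o/, so it voices to [b]. /uputurihipog/ → ubudurihibog.
Rule 2 (high vowel syncope): no segment meets the environment; /ubudurihibog/ is unchanged.
Rule 3 (pre-rhotic lowering): /u/ is a high vowel immediately before /r/, so it lowers to [o]. /ubudurihibog/ → ubudorihibog.
Rule 4 (final e-epenthesis): the form ends in the consonant /g/, so [e] is inserted word-finally. /ubudorihibog/ → ubudorihiboge.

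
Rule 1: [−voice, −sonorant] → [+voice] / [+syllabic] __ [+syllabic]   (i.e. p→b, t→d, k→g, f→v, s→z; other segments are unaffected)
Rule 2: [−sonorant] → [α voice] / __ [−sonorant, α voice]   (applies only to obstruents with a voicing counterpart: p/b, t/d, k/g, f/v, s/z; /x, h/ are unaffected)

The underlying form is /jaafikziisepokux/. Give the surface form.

jaavigziizebogux

Rule 1 (intervocalic voicing): /f/ is a voiceless obstruent between vowels /a/ and /i/, so it voices to [v]. /s/ is a voiceless obstruent between vowels /i/ and /e/, so it voices to [z]. /p/ is a voiceless obstruent between vowels /e/ and /o/, so it voices to [b]. /k/ is a voiceless obstruent between vowels /o/ and /u/, so it voices to [g]. /jaafikziisepokux/ → jaavikziizebogux.
Rule 2 (regressive voicing assimilation): /k/ precedes the voiced obstruent /z/, so it voices to [g] by assimilation. /jaavikziizebogux/ → jaavigziizebogux.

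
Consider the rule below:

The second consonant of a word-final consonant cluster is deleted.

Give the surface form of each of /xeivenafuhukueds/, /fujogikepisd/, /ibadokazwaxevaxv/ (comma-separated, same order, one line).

/xeivenafuhukueds/: /s/ is the second consonant of a word-final cluster /ds/, so it deletes. → [xeivenafuhukued].
/fujogikepisd/: /d/ is the second consonant of a word-final cluster /sd/, so it deletes. → [fujogikepis].
/ibadokazwaxevaxv/: /v/ is the second consonant of a word-final cluster /xv/, so it deletes. → [ibadokazwaxevax].

xeivenafuhukued, fujogikepis, ibadokazwaxevax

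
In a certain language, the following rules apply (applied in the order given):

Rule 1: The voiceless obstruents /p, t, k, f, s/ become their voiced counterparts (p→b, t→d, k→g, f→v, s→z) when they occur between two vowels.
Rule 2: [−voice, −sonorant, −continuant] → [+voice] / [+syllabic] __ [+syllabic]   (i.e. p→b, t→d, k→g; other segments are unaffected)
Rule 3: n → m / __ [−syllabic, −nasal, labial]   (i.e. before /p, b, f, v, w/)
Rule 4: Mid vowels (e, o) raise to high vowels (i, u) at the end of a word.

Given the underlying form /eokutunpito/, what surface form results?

Rule 1 (intervocalic voicing): /k/ is a voiceless obstruent between vowels /o/ and /u/, so it voices to [g]. /t/ is a voiceless obstruent between vowels /u/ and /u/, so it voices to [d]. /t/ is a voiceless obstruent between vowels /i/ and /o/, so it voices to [d]. /eokutunpito/ → eogudunpido.
Rule 2 (intervocalic voicing): no segment meets the environment; /eogudunpido/ is unchanged.
Rule 3 (nasal place assimilation): /n/ precedes the labial consonant /p/, so it assimilates in place to [m]. /eogudunpido/ → eogudumpido.
Rule 4 (final vowel raising): /o/ is a mid vowel in word-final position, so it raises to [u]. /eogudumpido/ → eogudumpidu.

eogudumpidu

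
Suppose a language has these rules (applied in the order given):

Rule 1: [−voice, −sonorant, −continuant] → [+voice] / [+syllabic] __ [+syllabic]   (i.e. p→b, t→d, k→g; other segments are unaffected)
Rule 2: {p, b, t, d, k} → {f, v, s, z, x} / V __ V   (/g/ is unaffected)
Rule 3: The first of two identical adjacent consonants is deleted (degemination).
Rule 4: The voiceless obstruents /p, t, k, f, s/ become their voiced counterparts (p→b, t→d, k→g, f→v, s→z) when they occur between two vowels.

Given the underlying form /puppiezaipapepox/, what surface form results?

Rule 1 (intervocalic voicing): /p/ is a voiceless stop between vowels /i/ and /a/, so it voices to [b]. /p/ is a voiceless stop between vowels /a/ and /e/, so it voices to [b]. /p/ is a voiceless stop between vowels /e/ and /o/, so it voices to [b]. /puppiezaipapepox/ → puppiezaibabebox.
Rule 2 (intervocalic spirantization): /b/ is a stop between vowels /i/ and /a/, so it spirantizes to the fricative [v]. /b/ is a stop between vowels /a/ and /e/, so it spirantizes to the fricative [v]. /b/ is a stop between vowels /e/ and /o/, so it spirantizes to the fricative [v]. /puppiezaibabebox/ → puppiezaivavevox.
Rule 3 (degemination): /pp/ is a geminate; the first /p/ deletes. /puppiezaivavevox/ → pupiezaivavevox.
Rule 4 (intervocalic voicing): /p/ is a voiceless obstruent between vowels /u/ and /i/, so it voices to [b]. /pupiezaivavevox/ → pubiezaivavevox.

pubiezaivavevox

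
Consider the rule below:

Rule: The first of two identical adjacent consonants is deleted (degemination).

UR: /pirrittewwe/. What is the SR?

piritewe

/rr/ is a geminate; the first /r/ deletes.
/tt/ is a geminate; the first /t/ deletes.
/ww/ is a geminate; the first /w/ deletes.
Surface form: [piritewe].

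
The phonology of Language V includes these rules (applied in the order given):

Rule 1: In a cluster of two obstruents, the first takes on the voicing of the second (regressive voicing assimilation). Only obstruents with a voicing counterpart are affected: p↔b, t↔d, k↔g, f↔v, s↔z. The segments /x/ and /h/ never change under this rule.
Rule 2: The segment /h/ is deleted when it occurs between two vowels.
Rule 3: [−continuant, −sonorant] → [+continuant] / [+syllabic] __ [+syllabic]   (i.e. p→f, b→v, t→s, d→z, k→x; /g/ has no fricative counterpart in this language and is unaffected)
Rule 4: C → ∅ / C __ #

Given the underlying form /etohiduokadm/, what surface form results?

Rule 1 (regressive voicing assimilation): no segment meets the environment; /etohiduokadm/ is unchanged.
Rule 2 (intervocalic h-deletion): /h/ occurs between vowels /o/ and /i/, so it deletes. /etohiduokadm/ → etoiduokadm.
Rule 3 (intervocalic spirantization): /t/ is a stop between vowels /e/ and /o/, so it spirantizes to the fricative [s]. /d/ is a stop between vowels /i/ and /u/, so it spirantizes to the fricative [z]. /k/ is a stop between vowels /o/ and /a/, so it spirantizes to the fricative [x]. /etoiduokadm/ → esoizuoxadm.
Rule 4 (final cluster simplification): /m/ is the second consonant of a word-final cluster /dm/, so it deletes. /esoizuoxadm/ → esoizuoxad.

esoizuoxad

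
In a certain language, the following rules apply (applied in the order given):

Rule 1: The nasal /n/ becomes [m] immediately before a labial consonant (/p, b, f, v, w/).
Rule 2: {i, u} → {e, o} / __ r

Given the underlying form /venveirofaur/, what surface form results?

Rule 1 (nasal place assimilation): /n/ precedes the labial consonant /v/, so it assimilates in place to [m]. /venveirofaur/ → vemveirofaur.
Rule 2 (pre-rhotic lowering): /i/ is a high vowel immediately before /r/, so it lowers to [e]. /u/ is a high vowel immediately before /r/, so it lowers to [o]. /vemveirofaur/ → vemveerofaor.

vemveerofaor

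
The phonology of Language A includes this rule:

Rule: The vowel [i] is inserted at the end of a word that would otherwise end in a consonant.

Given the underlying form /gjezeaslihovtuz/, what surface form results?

the form ends in the consonant /z/, so [i] is inserted word-finally.
Surface form: [gjezeaslihovtuzi].

gjezeaslihovtuzi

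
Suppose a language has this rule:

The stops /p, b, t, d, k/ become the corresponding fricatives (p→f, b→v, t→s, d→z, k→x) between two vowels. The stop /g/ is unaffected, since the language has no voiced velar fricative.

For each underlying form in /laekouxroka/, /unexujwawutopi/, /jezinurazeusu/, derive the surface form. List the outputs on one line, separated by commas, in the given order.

laexouxroxa, unexujwawusofi, jezinurazeusu

/laekouxroka/: /k/ is a stop between vowels /e/ and /o/, so it spirantizes to the fricative [x]. /k/ is a stop between vowels /o/ and /a/, so it spirantizes to the fricative [x]. → [laexouxroxa].
/unexujwawutopi/: /t/ is a stop between vowels /u/ and /o/, so it spirantizes to the fricative [s]. /p/ is a stop between vowels /o/ and /i/, so it spirantizes to the fricative [f]. → [unexujwawusofi].
/jezinurazeusu/: the rule's environment is not met; surfaces unchanged as [jezinurazeusu].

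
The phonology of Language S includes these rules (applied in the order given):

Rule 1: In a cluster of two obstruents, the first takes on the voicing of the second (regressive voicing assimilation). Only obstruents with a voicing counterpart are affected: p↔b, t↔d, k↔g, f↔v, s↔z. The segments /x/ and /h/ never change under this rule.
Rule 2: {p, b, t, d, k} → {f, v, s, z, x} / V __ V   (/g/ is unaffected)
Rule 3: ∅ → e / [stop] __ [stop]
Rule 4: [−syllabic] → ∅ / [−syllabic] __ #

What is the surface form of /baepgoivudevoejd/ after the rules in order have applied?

baebegoivuzevoej

Rule 1 (regressive voicing assimilation): /p/ precedes the voiced obstruent /g/, so it voices to [b] by assimilation. /baepgoivudevoejd/ → baebgoivudevoejd.
Rule 2 (intervocalic spirantization): /d/ is a stop between vowels /u/ and /e/, so it spirantizes to the fricative [z]. /baebgoivudevoejd/ → baebgoivuzevoejd.
Rule 3 (stop-cluster e-epenthesis): /b/ and /g/ form a stop–stop cluster, so [e] is inserted between them. /baebgoivuzevoejd/ → baebegoivuzevoejd.
Rule 4 (final cluster simplification): /d/ is the second consonant of a word-final cluster /jd/, so it deletes. /baebegoivuzevoejd/ → baebegoivuzevoej.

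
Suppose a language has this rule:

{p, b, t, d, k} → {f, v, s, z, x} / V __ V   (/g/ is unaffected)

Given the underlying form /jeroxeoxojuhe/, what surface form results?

jeroxeoxojuhe

No segment of /jeroxeoxojuhe/ meets the structural description of the rule, so the form surfaces unchanged.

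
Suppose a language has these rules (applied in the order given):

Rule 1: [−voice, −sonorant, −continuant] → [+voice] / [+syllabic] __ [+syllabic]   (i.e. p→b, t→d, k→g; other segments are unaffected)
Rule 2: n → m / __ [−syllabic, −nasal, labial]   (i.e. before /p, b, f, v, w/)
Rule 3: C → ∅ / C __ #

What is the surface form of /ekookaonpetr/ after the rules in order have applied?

egoogaompet

Rule 1 (intervocalic voicing): /k/ is a voiceless stop between vowels /e/ and /o/, so it voices to [g]. /k/ is a voiceless stop between vowels /o/ and /a/, so it voices to [g]. /ekookaonpetr/ → egoogaonpetr.
Rule 2 (nasal place assimilation): /n/ precedes the labial consonant /p/, so it assimilates in place to [m]. /egoogaonpetr/ → egoogaompetr.
Rule 3 (final cluster simplification): /r/ is the second consonant of a word-final cluster /tr/, so it deletes. /egoogaompetr/ → egoogaompet.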